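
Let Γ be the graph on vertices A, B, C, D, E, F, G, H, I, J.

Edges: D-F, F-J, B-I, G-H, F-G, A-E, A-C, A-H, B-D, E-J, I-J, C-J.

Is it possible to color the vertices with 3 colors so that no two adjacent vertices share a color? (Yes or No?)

Yes

The chromatic number is 3. The cycle D-F-J-I-B-D has odd length 5, so it cannot be 2-colored; at least 3 colors are needed.
One proper 3-coloring: A=red, B=green, C=blue, D=red, E=blue, F=blue, G=red, H=blue, I=blue, J=red.
That is already a proper 3-coloring.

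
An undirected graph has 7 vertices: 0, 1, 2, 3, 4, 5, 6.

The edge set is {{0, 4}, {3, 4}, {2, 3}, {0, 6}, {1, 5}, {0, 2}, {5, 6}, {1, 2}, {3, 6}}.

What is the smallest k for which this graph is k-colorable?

3

The cycle 6-3-2-1-5-6 has odd length 5, so it cannot be 2-colored; at least 3 colors are needed.
3 colors suffice: color red → {2, 4, 6}; color blue → {0, 3, 5}; color green → {1}. Every edge joins two different colors.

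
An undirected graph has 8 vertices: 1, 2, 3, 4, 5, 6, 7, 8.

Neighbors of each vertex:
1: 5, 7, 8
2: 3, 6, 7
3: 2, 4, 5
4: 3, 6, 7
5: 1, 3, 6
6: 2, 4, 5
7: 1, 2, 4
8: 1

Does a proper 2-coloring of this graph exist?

The cycle 2-7-1-5-3-2 has odd length 5, so it cannot be 2-colored; at least 3 colors are needed.
So 2 colors are not enough.

No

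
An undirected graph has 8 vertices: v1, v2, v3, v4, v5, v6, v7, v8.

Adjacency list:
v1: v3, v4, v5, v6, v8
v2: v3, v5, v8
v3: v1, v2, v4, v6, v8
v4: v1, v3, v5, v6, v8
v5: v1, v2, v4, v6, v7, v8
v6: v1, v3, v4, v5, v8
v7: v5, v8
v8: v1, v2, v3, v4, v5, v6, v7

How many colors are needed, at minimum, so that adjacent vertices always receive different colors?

v1, v4, v5, v6, v8 are pairwise adjacent (a clique of size 5), so at least 5 colors are needed.
A valid assignment using 5 colors: v1=5, v2=3, v3=2, v4=3, v5=2, v6=4, v7=3, v8=1. No two adjacent vertices share a color.

5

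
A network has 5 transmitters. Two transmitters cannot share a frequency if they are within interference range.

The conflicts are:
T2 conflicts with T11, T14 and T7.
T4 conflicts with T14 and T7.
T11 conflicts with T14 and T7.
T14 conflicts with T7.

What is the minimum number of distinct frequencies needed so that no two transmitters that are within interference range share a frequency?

4

T2, T11, T14, T7 are mutually in conflict, so at least 4 frequencies are needed.
4 frequencies suffice: frequency 1 → {T14}; frequency 2 → {T7}; frequency 3 → {T2, T4}; frequency 4 → {T11}. Each listed conflict is separated.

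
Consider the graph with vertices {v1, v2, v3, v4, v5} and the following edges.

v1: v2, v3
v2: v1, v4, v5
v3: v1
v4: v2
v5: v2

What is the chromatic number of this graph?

v2 and v4 are adjacent, so at least 2 colors are needed.
2 colors suffice: v1=blue, v2=red, v3=red, v4=blue, v5=blue. No two adjacent vertices share a color.

2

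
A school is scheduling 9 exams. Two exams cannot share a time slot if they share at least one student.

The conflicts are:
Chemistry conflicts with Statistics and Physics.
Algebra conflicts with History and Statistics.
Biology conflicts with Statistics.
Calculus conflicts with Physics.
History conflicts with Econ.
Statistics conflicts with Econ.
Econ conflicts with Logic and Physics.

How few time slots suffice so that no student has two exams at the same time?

2

Algebra and History conflict, so at least 2 time slots are needed.
2 time slots suffice: time slot 1 → {History, Statistics, Logic, Physics}; time slot 2 → {Chemistry, Algebra, Biology, Calculus, Econ}. Every pair that conflicts lands in different time slots.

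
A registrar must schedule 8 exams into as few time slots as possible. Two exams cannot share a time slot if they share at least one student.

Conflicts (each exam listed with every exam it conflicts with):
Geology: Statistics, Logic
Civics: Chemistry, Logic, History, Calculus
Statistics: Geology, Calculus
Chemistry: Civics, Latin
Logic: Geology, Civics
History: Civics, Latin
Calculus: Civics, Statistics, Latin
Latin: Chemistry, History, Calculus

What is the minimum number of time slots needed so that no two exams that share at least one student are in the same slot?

3

The cycle Civics-Calculus-Statistics-Geology-Logic-Civics has odd length 5, so it cannot be 2-colored; at least 3 time slots are needed.
3 time slots suffice: time slot 1 → {Civics, Statistics, Latin}; time slot 2 → {Geology, Chemistry, History, Calculus}; time slot 3 → {Logic}. Each listed conflict is separated.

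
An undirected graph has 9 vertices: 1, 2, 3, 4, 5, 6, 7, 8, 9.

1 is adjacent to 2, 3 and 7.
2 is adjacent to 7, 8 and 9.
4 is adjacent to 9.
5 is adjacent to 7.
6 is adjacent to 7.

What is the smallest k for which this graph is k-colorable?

1, 2, 7 form a triangle, so at least 3 colors are needed.
A valid assignment using 3 colors: 1=green, 2=red, 3=red, 4=red, 5=red, 6=red, 7=blue, 8=blue, 9=blue. No two adjacent vertices share a color.

3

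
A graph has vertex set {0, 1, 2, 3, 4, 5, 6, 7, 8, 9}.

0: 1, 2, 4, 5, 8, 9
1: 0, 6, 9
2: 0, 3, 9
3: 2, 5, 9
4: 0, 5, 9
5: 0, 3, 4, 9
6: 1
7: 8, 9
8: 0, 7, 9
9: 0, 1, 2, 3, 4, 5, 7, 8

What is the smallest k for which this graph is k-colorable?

4

0, 4, 5, 9 are mutually adjacent (a clique of size 4), so at least 4 colors are needed.
4 colors suffice: color a → {6, 9}; color b → {0, 3, 7}; color c → {1, 2, 5, 8}; color d → {4}. No two adjacent vertices share a color.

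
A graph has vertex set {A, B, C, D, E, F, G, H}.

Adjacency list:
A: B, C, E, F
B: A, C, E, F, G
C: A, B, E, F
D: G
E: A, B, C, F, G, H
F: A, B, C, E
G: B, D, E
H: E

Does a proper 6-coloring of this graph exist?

The chromatic number is 5. A, B, C, E, F are mutually adjacent (a clique of size 5), so at least 5 colors are needed.
A valid assignment using 5 colors: A=green, B=blue, C=purple, D=red, E=red, F=yellow, G=green, H=blue.
Since 6 ≥ 5, a proper 6-coloring certainly exists.

Yes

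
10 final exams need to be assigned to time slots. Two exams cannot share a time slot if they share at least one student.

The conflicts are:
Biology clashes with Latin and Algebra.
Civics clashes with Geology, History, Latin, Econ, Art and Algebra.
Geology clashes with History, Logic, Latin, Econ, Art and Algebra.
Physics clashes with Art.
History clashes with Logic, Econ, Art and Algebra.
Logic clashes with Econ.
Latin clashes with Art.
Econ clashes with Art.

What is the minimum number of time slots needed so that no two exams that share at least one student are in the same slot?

5

Civics, Geology, History, Econ, Art are mutually in conflict, so at least 5 time slots are needed.
Using 5 time slots: Biology=1, Civics=2, Geology=1, Physics=1, History=3, Logic=2, Latin=3, Econ=5, Art=4, Algebra=4. Every pair that conflicts lands in different time slots.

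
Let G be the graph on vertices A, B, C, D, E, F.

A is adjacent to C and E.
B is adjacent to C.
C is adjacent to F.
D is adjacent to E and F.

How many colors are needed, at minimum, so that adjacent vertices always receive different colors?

The cycle C-A-E-D-F-C has odd length 5, so it cannot be 2-colored; at least 3 colors are needed.
3 colors suffice: A=2, B=2, C=1, D=2, E=1, F=3. Each edge has distinct colors on its endpoints.

3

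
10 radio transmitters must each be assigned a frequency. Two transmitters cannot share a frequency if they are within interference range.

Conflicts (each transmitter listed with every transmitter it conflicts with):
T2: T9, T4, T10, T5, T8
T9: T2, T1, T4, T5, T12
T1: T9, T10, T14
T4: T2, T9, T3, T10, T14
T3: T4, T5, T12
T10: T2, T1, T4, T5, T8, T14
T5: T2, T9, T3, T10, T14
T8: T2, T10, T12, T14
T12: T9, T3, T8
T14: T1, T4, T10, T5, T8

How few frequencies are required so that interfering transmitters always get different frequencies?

T2, T9, T5 all conflict with each other, so at least 3 frequencies are needed.
Using 3 frequencies: T2=2, T9=1, T1=3, T4=3, T3=1, T10=1, T5=3, T8=3, T12=2, T14=2. Each listed conflict is separated.

3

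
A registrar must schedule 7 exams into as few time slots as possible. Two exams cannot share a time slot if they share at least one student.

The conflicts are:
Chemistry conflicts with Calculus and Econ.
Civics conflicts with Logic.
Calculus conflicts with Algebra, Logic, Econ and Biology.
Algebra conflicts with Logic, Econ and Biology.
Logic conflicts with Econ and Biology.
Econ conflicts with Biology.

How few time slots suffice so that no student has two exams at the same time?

5

Calculus, Algebra, Logic, Econ, Biology pairwise conflict, so at least 5 time slots are needed.
5 time slots suffice: time slot 1 → {Chemistry, Logic}; time slot 2 → {Civics, Econ}; time slot 3 → {Calculus}; time slot 4 → {Algebra}; time slot 5 → {Biology}. No two conflicting exams share a time slot.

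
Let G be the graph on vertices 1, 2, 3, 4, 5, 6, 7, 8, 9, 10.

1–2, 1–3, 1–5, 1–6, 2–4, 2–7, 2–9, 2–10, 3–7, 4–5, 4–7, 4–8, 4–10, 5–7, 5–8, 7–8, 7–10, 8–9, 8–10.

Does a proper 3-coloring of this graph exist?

No

2, 4, 7, 10 are pairwise adjacent (a clique of size 4), so at least 4 colors are needed.
So 3 colors are not enough.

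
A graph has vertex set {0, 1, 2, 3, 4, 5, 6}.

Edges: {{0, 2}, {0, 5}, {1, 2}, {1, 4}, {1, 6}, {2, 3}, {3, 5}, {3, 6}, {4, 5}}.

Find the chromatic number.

The cycle 2-3-5-4-1-2 has odd length 5, so it cannot be 2-colored; at least 3 colors are needed.
3 colors suffice: color red → {2, 5, 6}; color blue → {0, 1, 3}; color green → {4}. Every edge joins two different colors.

3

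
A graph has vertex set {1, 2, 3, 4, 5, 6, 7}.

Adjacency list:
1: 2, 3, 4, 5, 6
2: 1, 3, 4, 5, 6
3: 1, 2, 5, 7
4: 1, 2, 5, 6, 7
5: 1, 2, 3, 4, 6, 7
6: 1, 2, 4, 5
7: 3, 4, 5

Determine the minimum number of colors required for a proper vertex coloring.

5

1, 2, 4, 5, 6 form a clique, so at least 5 colors are needed.
5 colors suffice: 1=d, 2=c, 3=b, 4=b, 5=a, 6=e, 7=c. Each edge has distinct colors on its endpoints.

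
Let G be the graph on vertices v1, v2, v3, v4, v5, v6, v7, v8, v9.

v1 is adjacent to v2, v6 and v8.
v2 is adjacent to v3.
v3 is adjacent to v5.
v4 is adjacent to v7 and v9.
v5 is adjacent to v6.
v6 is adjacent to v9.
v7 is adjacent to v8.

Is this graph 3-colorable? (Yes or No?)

The chromatic number is 3. The cycle v5-v3-v2-v1-v6-v5 has odd length 5, so it cannot be 2-colored; at least 3 colors are needed.
3 colors suffice: color 1 → {v2, v6, v7}; color 2 → {v1, v3, v4}; color 3 → {v5, v8, v9}.
That is already a proper 3-coloring.

Yes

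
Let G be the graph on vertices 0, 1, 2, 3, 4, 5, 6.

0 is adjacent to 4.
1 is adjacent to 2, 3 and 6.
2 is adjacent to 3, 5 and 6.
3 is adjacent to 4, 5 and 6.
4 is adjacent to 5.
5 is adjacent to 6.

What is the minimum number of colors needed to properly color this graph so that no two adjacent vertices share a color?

1, 2, 3, 6 are mutually adjacent (a clique of size 4), so at least 4 colors are needed.
4 colors suffice: color a → {0, 3}; color b → {4, 6}; color c → {1, 5}; color d → {2}. Each edge has distinct colors on its endpoints.

4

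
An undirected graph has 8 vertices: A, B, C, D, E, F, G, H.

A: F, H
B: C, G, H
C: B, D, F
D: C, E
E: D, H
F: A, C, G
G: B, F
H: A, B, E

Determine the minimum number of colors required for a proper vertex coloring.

The cycle E-D-C-B-H-E has odd length 5, so it cannot be 2-colored; at least 3 colors are needed.
One proper 3-coloring: A=3, B=2, C=1, D=2, E=3, F=2, G=1, H=1. Each edge has distinct colors on its endpoints.

3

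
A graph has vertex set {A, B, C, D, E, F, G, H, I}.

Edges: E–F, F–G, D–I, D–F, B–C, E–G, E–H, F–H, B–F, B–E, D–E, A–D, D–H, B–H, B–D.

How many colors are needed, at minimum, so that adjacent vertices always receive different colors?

5

B, D, E, F, H form a clique, so at least 5 colors are needed.
5 colors suffice: A=2, B=3, C=1, D=1, E=4, F=2, G=1, H=5, I=2. Every edge joins two different colors.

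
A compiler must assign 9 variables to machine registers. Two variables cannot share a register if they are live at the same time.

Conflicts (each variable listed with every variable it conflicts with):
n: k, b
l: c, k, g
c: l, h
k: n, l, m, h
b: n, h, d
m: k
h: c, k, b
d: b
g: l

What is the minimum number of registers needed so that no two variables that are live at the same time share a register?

2

l and g conflict, so at least 2 registers are needed.
2 registers suffice: register 1 → {c, k, b, g}; register 2 → {n, l, m, h, d}. Each listed conflict is separated.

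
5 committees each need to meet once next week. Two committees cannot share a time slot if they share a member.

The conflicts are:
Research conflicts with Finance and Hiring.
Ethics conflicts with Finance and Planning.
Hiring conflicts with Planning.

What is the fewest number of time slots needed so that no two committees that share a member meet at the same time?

3

The cycle Hiring-Research-Finance-Ethics-Planning-Hiring has odd length 5, so it cannot be 2-colored; at least 3 time slots are needed.
3 time slots suffice: time slot 1 → {Finance, Hiring}; time slot 2 → {Research, Planning}; time slot 3 → {Ethics}. Every pair that conflicts lands in different time slots.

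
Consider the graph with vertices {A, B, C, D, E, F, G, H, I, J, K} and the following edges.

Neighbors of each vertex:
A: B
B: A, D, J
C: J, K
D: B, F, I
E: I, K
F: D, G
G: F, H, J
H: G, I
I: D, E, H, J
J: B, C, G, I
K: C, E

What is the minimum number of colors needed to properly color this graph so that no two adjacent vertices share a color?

The cycle F-D-B-J-G-F has odd length 5, so it cannot be 2-colored; at least 3 colors are needed.
One proper 3-coloring: A=2, B=1, C=1, D=2, E=3, F=3, G=1, H=2, I=1, J=2, K=2. Every edge joins two different colors.

3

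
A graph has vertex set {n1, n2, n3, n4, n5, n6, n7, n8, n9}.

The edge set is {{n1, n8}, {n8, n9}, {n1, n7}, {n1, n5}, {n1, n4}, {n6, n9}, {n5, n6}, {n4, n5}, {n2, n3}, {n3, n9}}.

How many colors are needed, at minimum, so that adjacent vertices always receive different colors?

3

n1, n4, n5 are pairwise adjacent, so at least 3 colors are needed.
3 colors suffice: n1=1, n2=1, n3=2, n4=3, n5=2, n6=3, n7=2, n8=2, n9=1. No two adjacent vertices share a color.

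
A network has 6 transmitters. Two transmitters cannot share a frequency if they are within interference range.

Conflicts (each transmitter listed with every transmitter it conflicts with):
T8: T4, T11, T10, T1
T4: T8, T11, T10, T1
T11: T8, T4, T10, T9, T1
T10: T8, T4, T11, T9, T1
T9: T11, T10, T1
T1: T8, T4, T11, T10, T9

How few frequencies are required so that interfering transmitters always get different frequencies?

5

T8, T4, T11, T10, T1 all conflict with each other, so at least 5 frequencies are needed.
5 frequencies suffice: T8=4, T4=5, T11=2, T10=3, T9=4, T1=1. Each listed conflict is separated.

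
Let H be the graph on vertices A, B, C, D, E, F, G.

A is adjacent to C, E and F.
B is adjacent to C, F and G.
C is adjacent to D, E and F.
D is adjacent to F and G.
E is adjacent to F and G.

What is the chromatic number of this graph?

A, C, E, F form a clique, so at least 4 colors are needed.
4 colors suffice: color 1 → {F, G}; color 2 → {C}; color 3 → {B, D, E}; color 4 → {A}. Each edge has distinct colors on its endpoints.

4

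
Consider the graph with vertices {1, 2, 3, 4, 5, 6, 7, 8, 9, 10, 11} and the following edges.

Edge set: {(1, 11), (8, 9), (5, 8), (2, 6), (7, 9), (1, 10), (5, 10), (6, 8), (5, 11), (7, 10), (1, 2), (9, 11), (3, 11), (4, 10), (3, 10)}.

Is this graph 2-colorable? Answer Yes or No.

No

The cycle 9-7-10-5-11-9 has odd length 5, so it cannot be 2-colored; at least 3 colors are needed.
So 2 colors are not enough.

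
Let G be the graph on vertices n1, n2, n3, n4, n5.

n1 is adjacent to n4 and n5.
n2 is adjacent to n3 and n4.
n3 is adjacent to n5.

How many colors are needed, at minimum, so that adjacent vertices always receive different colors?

3

The cycle n5-n3-n2-n4-n1-n5 has odd length 5, so it cannot be 2-colored; at least 3 colors are needed.
A valid assignment using 3 colors: n1=red, n2=red, n3=blue, n4=blue, n5=green. Each edge has distinct colors on its endpoints.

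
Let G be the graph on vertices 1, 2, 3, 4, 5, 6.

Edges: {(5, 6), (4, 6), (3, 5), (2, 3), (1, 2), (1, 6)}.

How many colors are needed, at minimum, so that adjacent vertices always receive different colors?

The cycle 3-2-1-6-5-3 has odd length 5, so it cannot be 2-colored; at least 3 colors are needed.
3 colors suffice: color red → {2, 6}; color blue → {1, 3, 4}; color green → {5}. No two adjacent vertices share a color.

3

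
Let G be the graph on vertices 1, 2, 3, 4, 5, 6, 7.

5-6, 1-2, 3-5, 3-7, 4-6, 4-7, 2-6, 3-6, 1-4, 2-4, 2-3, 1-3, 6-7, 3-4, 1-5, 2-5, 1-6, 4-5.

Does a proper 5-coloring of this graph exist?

No

1, 2, 3, 4, 5, 6 form a clique, so at least 6 colors are needed.
So 5 colors are not enough.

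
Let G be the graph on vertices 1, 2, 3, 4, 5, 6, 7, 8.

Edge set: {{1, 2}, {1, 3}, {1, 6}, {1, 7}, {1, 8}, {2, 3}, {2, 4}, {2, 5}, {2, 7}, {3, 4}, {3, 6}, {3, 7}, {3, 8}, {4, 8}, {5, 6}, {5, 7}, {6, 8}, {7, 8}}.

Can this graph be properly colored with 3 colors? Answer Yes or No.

No

1, 2, 3, 7 form a clique, so at least 4 colors are needed.
So 3 colors are not enough.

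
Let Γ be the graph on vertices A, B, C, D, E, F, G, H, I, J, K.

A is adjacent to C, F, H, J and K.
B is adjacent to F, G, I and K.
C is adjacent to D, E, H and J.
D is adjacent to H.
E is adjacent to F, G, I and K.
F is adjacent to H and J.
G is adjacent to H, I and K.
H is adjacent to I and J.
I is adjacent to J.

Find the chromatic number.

A, F, H, J are mutually adjacent (a clique of size 4), so at least 4 colors are needed.
4 colors suffice: color red → {B, E, H}; color blue → {D, G, J}; color green → {C, F, I, K}; color yellow → {A}. Each edge has distinct colors on its endpoints.

4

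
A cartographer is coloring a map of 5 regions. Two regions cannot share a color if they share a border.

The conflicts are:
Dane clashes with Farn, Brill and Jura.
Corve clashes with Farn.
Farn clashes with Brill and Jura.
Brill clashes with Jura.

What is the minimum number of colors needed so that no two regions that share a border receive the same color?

4

Dane, Farn, Brill, Jura pairwise conflict, so at least 4 colors are needed.
4 colors suffice: color 1 → {Farn}; color 2 → {Dane, Corve}; color 3 → {Jura}; color 4 → {Brill}. Each listed conflict is separated.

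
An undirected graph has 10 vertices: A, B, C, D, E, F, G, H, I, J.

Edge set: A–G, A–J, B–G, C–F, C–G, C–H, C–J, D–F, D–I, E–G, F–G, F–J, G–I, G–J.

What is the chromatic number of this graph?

C, F, G, J are mutually adjacent (a clique of size 4), so at least 4 colors are needed.
4 colors suffice: color red → {D, G, H}; color blue → {A, B, C, E, I}; color green → {F}; color yellow → {J}. Each edge has distinct colors on its endpoints.

4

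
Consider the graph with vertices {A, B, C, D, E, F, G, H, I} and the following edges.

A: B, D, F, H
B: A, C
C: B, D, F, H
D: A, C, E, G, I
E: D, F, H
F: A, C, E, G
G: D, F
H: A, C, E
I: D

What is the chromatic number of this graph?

2

C and F are adjacent, so at least 2 colors are needed.
2 colors suffice: color 1 → {B, D, F, H}; color 2 → {A, C, E, G, I}. Every edge joins two different colors.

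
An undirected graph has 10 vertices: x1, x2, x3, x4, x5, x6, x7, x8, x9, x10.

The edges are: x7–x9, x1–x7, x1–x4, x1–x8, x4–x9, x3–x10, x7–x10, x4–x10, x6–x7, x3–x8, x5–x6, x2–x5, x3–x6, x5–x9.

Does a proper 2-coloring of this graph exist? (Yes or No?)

The cycle x8-x1-x7-x6-x3-x8 has odd length 5, so it cannot be 2-colored; at least 3 colors are needed.
So 2 colors are not enough.

No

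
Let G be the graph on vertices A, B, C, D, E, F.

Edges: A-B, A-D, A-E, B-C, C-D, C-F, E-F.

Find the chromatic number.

3

The cycle A-E-F-C-D-A has odd length 5, so it cannot be 2-colored; at least 3 colors are needed.
3 colors suffice: color red → {A, C}; color blue → {B, D, F}; color green → {E}. Every edge joins two different colors.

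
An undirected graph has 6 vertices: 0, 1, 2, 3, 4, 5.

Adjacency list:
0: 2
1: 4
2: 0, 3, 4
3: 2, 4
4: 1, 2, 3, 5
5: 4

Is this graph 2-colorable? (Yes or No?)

No

2, 3, 4 form a triangle, so at least 3 colors are needed.
So 2 colors are not enough.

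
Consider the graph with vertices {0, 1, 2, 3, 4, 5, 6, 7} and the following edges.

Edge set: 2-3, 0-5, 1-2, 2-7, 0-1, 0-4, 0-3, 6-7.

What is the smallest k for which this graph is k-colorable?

2

2 and 7 are adjacent, so at least 2 colors are needed.
2 colors suffice: 0=a, 1=b, 2=a, 3=b, 4=b, 5=b, 6=a, 7=b. No two adjacent vertices share a color.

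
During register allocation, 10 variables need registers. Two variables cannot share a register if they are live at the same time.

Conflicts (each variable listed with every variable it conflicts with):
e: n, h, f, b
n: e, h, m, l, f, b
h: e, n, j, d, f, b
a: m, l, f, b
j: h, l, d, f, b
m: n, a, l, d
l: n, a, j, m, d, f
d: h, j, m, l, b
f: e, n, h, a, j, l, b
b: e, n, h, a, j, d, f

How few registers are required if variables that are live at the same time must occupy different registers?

5

e, n, h, f, b all conflict with each other, so at least 5 registers are needed.
5 registers suffice: e=5, n=3, h=4, a=3, j=3, m=4, l=1, d=2, f=2, b=1. No two conflicting variables share a register.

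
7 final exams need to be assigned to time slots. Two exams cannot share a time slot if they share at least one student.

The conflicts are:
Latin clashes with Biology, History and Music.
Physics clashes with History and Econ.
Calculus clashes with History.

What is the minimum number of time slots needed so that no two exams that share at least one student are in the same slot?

Physics and History conflict, so at least 2 time slots are needed.
2 time slots suffice: time slot 1 → {Biology, History, Music, Econ}; time slot 2 → {Latin, Physics, Calculus}. No two conflicting exams share a time slot.

2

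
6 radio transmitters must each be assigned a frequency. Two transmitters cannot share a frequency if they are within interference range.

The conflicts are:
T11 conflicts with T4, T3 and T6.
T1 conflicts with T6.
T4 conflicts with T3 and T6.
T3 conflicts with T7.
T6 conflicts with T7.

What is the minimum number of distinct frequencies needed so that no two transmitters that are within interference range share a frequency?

T11, T4, T3 pairwise conflict, so at least 3 frequencies are needed.
Using 3 frequencies: T11=3, T1=2, T4=2, T3=1, T6=1, T7=2. Every pair that conflicts lands in different frequencies.

3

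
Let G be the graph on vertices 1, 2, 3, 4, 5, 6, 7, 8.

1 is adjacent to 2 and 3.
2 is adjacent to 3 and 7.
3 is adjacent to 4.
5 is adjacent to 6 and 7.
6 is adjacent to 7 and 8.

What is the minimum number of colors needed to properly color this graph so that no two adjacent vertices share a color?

1, 2, 3 are mutually adjacent, so at least 3 colors are needed.
3 colors suffice: 1=b, 2=c, 3=a, 4=b, 5=c, 6=a, 7=b, 8=b. No two adjacent vertices share a color.

3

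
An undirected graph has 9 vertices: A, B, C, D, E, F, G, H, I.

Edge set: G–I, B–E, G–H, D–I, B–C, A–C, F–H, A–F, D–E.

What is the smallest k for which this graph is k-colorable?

3

The cycle F-A-C-B-E-D-I-G-H-F has odd length 9, so it cannot be 2-colored; at least 3 colors are needed.
3 colors suffice: color red → {C, E, F, I}; color blue → {A, B, D, H}; color green → {G}. Each edge has distinct colors on its endpoints.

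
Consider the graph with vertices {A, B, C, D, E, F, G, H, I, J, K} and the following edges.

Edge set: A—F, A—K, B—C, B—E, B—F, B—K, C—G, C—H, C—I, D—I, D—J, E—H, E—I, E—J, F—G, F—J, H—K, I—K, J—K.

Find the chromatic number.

B and K are adjacent, so at least 2 colors are needed.
One proper 2-coloring: A=2, B=2, C=1, D=1, E=1, F=1, G=2, H=2, I=2, J=2, K=1. Every edge joins two different colors.

2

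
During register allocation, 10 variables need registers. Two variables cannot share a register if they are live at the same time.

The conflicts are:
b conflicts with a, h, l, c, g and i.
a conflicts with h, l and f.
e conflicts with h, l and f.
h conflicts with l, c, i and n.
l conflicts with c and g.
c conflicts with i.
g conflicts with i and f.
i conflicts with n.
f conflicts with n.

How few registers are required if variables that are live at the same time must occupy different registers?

4

b, h, l, c pairwise conflict, so at least 4 registers are needed.
4 registers suffice: register 1 → {h, f}; register 2 → {l, i}; register 3 → {b, e, n}; register 4 → {a, c, g}. Each listed conflict is separated.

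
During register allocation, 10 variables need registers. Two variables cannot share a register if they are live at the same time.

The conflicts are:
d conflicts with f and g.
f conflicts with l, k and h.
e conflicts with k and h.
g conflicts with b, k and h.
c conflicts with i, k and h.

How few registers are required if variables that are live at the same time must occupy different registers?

d and f conflict, so at least 2 registers are needed.
2 registers suffice: d=1, f=2, e=2, g=2, l=1, b=1, c=2, i=1, k=1, h=1. Each listed conflict is separated.

2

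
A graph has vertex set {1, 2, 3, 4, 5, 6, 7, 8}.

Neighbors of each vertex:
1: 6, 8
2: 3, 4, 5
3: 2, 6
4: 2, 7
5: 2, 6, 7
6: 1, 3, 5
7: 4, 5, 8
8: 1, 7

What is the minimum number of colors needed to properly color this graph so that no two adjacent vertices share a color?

3

The cycle 7-8-1-6-5-7 has odd length 5, so it cannot be 2-colored; at least 3 colors are needed.
3 colors suffice: color a → {2, 6, 7}; color b → {1, 3, 4, 5}; color c → {8}. Every edge joins two different colors.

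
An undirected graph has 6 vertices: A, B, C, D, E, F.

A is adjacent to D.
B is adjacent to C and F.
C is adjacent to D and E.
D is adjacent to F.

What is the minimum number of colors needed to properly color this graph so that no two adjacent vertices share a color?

2

B and C are adjacent, so at least 2 colors are needed.
2 colors suffice: A=1, B=2, C=1, D=2, E=2, F=1. No two adjacent vertices share a color.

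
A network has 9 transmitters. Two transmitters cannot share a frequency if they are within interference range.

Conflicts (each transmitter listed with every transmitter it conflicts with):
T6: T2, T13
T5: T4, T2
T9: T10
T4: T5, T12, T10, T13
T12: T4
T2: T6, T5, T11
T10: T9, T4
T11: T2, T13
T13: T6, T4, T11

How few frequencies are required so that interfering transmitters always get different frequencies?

3

The cycle T6-T13-T4-T5-T2-T6 has odd length 5, so it cannot be 2-colored; at least 3 frequencies are needed.
Using 3 frequencies: T6=3, T5=2, T9=1, T4=1, T12=2, T2=1, T10=2, T11=3, T13=2. Every pair that conflicts lands in different frequencies.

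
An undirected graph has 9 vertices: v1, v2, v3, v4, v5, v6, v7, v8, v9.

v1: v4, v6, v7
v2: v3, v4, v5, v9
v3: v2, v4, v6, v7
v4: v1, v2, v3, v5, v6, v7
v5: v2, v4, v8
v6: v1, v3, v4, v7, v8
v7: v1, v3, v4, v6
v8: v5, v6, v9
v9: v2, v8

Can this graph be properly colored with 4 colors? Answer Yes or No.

Yes

The chromatic number is 4. v1, v4, v6, v7 form a clique, so at least 4 colors are needed.
4 colors suffice: color 1 → {v4, v8}; color 2 → {v2, v6}; color 3 → {v1, v3, v5, v9}; color 4 → {v7}.
That is already a proper 4-coloring.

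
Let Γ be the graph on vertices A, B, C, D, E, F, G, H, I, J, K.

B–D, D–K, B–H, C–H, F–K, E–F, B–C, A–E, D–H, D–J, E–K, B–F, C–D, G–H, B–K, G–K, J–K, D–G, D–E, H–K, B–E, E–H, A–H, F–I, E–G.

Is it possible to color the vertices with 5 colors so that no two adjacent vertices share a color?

Yes

The chromatic number is 5. D, E, G, H, K are pairwise adjacent (a clique of size 5), so at least 5 colors are needed.
One proper 5-coloring: A=1, B=5, C=3, D=1, E=3, F=1, G=5, H=2, I=2, J=2, K=4.
That is already a proper 5-coloring.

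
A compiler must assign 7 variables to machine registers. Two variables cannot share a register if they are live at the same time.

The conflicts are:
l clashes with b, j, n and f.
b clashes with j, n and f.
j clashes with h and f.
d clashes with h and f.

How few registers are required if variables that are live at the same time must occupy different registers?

4

l, b, j, f pairwise conflict, so at least 4 registers are needed.
4 registers suffice: register 1 → {b, d}; register 2 → {j, n}; register 3 → {l, h}; register 4 → {f}. Each listed conflict is separated.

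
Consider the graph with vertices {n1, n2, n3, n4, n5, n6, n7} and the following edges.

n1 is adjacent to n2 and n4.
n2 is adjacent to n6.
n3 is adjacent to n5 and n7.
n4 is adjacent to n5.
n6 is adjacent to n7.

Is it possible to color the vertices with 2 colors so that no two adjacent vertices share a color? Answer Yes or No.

No

The cycle n2-n1-n4-n5-n3-n7-n6-n2 has odd length 7, so it cannot be 2-colored; at least 3 colors are needed.
So 2 colors are not enough.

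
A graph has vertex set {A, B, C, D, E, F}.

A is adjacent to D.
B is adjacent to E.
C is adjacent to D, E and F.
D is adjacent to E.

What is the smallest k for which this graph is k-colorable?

C, D, E are pairwise adjacent, so at least 3 colors are needed.
3 colors suffice: color 1 → {B, D, F}; color 2 → {A, E}; color 3 → {C}. Every edge joins two different colors.

3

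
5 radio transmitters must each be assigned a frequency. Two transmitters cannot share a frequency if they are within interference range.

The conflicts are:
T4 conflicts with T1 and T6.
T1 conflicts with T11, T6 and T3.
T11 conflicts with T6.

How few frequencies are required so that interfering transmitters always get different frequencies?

T1, T11, T6 pairwise conflict, so at least 3 frequencies are needed.
3 frequencies suffice: T4=3, T1=1, T11=3, T6=2, T3=2. Each listed conflict is separated.

3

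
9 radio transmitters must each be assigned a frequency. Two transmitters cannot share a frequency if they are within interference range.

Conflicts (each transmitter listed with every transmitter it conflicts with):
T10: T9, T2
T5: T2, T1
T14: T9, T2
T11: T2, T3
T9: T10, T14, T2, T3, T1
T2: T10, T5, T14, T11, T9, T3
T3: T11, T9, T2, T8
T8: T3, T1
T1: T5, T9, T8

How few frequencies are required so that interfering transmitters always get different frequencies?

3

T11, T2, T3 all conflict with each other, so at least 3 frequencies are needed.
3 frequencies suffice: T10=3, T5=2, T14=3, T11=2, T9=2, T2=1, T3=3, T8=2, T1=1. Every pair that conflicts lands in different frequencies.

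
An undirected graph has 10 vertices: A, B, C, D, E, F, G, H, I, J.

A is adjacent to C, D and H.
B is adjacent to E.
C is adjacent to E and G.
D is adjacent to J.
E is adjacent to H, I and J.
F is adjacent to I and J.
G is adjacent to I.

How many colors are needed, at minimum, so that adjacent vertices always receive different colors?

The cycle E-H-A-D-J-E has odd length 5, so it cannot be 2-colored; at least 3 colors are needed.
One proper 3-coloring: A=1, B=2, C=2, D=3, E=1, F=1, G=1, H=2, I=2, J=2. No two adjacent vertices share a color.

3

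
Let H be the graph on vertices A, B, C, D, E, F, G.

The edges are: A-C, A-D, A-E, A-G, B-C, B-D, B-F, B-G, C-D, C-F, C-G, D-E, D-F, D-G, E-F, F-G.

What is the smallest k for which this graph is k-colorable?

B, C, D, F, G are pairwise adjacent (a clique of size 5), so at least 5 colors are needed.
5 colors suffice: color 1 → {D}; color 2 → {C, E}; color 3 → {G}; color 4 → {A, F}; color 5 → {B}. Each edge has distinct colors on its endpoints.

5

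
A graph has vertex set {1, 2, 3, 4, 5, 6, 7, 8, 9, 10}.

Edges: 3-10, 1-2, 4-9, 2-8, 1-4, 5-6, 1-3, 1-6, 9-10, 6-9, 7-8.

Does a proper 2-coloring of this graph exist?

No

The cycle 9-10-3-1-4-9 has odd length 5, so it cannot be 2-colored; at least 3 colors are needed.
So 2 colors are not enough.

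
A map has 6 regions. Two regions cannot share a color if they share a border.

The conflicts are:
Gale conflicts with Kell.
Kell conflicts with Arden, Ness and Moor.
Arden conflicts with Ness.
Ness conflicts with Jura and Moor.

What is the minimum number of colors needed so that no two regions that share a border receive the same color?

3

Kell, Ness, Moor all conflict with each other, so at least 3 colors are needed.
3 colors suffice: color 1 → {Kell, Jura}; color 2 → {Gale, Ness}; color 3 → {Arden, Moor}. Each listed conflict is separated.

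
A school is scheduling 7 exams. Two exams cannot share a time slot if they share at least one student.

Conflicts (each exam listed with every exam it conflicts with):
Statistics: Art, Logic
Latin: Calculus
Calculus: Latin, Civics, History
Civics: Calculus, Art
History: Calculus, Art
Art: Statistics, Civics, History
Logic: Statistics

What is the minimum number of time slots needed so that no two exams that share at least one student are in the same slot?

2

Civics and Art conflict, so at least 2 time slots are needed.
2 time slots suffice: time slot 1 → {Calculus, Art, Logic}; time slot 2 → {Statistics, Latin, Civics, History}. Each listed conflict is separated.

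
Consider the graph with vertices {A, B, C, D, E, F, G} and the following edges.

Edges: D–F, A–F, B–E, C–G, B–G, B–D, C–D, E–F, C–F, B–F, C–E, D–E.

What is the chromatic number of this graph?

C, D, E, F are mutually adjacent (a clique of size 4), so at least 4 colors are needed.
One proper 4-coloring: A=2, B=3, C=3, D=2, E=4, F=1, G=1. Each edge has distinct colors on its endpoints.

4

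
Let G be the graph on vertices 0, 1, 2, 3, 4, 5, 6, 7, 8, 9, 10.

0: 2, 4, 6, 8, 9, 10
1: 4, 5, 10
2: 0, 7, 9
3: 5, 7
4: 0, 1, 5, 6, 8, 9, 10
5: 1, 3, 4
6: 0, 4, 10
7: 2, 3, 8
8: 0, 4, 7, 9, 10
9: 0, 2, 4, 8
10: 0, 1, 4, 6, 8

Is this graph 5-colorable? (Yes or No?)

The chromatic number is 4. 0, 4, 8, 9 form a clique, so at least 4 colors are needed.
4 colors suffice: 0=blue, 1=green, 2=red, 3=red, 4=red, 5=blue, 6=green, 7=blue, 8=green, 9=yellow, 10=yellow.
Since 5 ≥ 4, a proper 5-coloring certainly exists.

Yes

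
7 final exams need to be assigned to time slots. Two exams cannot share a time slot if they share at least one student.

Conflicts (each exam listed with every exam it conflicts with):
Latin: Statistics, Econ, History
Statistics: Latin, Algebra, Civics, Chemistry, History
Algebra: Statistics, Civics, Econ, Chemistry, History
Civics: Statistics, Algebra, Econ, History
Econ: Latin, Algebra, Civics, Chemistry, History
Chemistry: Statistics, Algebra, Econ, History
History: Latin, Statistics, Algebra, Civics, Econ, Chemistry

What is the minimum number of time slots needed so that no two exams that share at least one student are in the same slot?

Statistics, Algebra, Chemistry, History all conflict with each other, so at least 4 time slots are needed.
4 time slots suffice: time slot 1 → {History}; time slot 2 → {Statistics, Econ}; time slot 3 → {Latin, Algebra}; time slot 4 → {Civics, Chemistry}. Each listed conflict is separated.

4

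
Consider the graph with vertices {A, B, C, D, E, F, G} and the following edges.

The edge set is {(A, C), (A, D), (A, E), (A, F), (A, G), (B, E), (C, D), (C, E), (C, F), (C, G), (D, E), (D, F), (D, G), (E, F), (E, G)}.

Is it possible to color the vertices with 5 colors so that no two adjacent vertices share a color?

Yes

The chromatic number is 5. A, C, D, E, G are mutually adjacent (a clique of size 5), so at least 5 colors are needed.
One proper 5-coloring: A=2, B=2, C=4, D=3, E=1, F=5, G=5.
That is already a proper 5-coloring.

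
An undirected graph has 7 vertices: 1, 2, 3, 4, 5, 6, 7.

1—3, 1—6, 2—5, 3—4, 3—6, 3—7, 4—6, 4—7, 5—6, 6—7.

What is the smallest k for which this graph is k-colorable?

3, 4, 6, 7 are mutually adjacent (a clique of size 4), so at least 4 colors are needed.
4 colors suffice: color red → {2, 6}; color blue → {3, 5}; color green → {1, 7}; color yellow → {4}. Each edge has distinct colors on its endpoints.

4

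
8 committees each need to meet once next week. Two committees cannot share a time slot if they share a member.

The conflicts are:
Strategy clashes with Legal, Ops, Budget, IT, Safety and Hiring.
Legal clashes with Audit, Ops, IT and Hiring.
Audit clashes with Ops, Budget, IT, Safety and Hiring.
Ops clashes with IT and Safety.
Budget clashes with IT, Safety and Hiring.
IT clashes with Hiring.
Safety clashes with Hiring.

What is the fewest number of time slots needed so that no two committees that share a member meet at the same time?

4

Strategy, Budget, Safety, Hiring pairwise conflict, so at least 4 time slots are needed.
4 time slots suffice: Strategy=1, Legal=4, Audit=1, Ops=2, Budget=4, IT=3, Safety=3, Hiring=2. Every pair that conflicts lands in different time slots.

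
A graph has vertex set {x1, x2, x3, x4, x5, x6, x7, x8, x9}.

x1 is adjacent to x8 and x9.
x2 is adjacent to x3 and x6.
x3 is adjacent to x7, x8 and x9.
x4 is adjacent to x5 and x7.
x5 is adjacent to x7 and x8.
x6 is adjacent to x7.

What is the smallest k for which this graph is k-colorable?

3

x4, x5, x7 form a triangle, so at least 3 colors are needed.
3 colors suffice: x1=2, x2=1, x3=2, x4=3, x5=2, x6=2, x7=1, x8=1, x9=1. Every edge joins two different colors.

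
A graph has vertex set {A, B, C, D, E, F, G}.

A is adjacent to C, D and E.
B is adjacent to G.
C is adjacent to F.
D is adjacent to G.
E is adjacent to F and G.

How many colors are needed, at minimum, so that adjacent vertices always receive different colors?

2

A and C are adjacent, so at least 2 colors are needed.
2 colors suffice: color red → {A, F, G}; color blue → {B, C, D, E}. No two adjacent vertices share a color.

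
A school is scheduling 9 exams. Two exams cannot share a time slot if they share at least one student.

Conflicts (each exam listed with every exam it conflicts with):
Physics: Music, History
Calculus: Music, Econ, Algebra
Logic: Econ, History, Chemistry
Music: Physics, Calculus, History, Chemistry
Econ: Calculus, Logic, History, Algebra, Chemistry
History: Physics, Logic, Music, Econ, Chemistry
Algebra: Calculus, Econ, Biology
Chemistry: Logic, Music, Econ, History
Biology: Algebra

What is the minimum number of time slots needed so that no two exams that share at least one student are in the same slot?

4

Logic, Econ, History, Chemistry are mutually in conflict, so at least 4 time slots are needed.
Using 4 time slots: Physics=3, Calculus=3, Logic=4, Music=2, Econ=2, History=1, Algebra=1, Chemistry=3, Biology=2. Each listed conflict is separated.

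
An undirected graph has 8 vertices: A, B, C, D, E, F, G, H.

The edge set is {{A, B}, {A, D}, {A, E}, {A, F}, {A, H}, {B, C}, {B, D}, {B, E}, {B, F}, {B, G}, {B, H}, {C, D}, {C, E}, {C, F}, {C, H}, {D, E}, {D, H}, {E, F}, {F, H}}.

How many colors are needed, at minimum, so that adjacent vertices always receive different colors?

B, C, F, H are mutually adjacent (a clique of size 4), so at least 4 colors are needed.
4 colors suffice: color 1 → {B}; color 2 → {E, G, H}; color 3 → {A, C}; color 4 → {D, F}. Each edge has distinct colors on its endpoints.

4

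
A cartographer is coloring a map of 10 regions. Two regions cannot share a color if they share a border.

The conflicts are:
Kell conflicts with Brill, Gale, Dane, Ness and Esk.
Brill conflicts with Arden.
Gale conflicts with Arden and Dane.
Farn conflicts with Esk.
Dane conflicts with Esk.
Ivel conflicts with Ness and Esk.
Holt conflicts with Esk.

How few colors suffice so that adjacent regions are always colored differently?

3

Kell, Dane, Esk are mutually in conflict, so at least 3 colors are needed.
One proper 3-coloring: Kell=2, Brill=1, Gale=1, Farn=2, Arden=2, Dane=3, Ivel=2, Ness=1, Holt=2, Esk=1. No two conflicting regions share a color.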